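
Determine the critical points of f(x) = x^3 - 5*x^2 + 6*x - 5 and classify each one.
f'(x) = 3*x^2 - 10*x + 6

Solve f'(x) = 0:
  3*x^2 - 10*x + 6 = 0 has no rational roots; quadratic formula: x = (10 ± √28)/6.
  ⇒ x = 5/3 - sqrt(7)/3 ≈ 0.7847, sqrt(7)/3 + 5/3 ≈ 2.5486

f''(x) = 6*x - 10
Second-derivative test at each critical point:
  f''(0.7847) = -5.2915 < 0 → local maximum
  f''(2.5486) = 5.2915 > 0 → local minimum

Critical points: x = 5/3 - sqrt(7)/3 ≈ 0.7847 (local maximum); x = sqrt(7)/3 + 5/3 ≈ 2.5486 (local minimum)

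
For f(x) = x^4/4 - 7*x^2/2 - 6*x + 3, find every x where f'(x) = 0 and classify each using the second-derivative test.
f'(x) = x^3 - 7*x - 6

Solve f'(x) = 0:
  Factor: x^3 - 7*x - 6 = (x - 3)*(x + 1)*(x + 2) = 0.
  ⇒ x = -2, -1, 3

f''(x) = 3*x^2 - 7
Second-derivative test at each critical point:
  f''(-2) = 5 > 0 → local minimum
  f''(-1) = -4 < 0 → local maximum
  f''(3) = 20 > 0 → local minimum

Critical points: x = -2 (local minimum); x = -1 (local maximum); x = 3 (local minimum)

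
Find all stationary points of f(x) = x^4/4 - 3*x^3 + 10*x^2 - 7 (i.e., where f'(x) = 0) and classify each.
f'(x) = x*(x^2 - 9*x + 20)

Solve f'(x) = 0:
  Factor: x^3 - 9*x^2 + 20*x = x*(x - 5)*(x - 4) = 0.
  ⇒ x = 0, 4, 5

f''(x) = 3*x^2 - 18*x + 20
Second-derivative test at each critical point:
  f''(0) = 20 > 0 → local minimum
  f''(4) = -4 < 0 → local maximum
  f''(5) = 5 > 0 → local minimum

Critical points: x = 0 (local minimum); x = 4 (local maximum); x = 5 (local minimum)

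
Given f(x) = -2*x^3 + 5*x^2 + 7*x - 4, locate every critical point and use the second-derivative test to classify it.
f'(x) = -6*x^2 + 10*x + 7

Solve f'(x) = 0:
  6*x^2 - 10*x - 7 = 0 has no rational roots; quadratic formula: x = (10 ± √268)/12.
  ⇒ x = 5/6 - sqrt(67)/6 ≈ -0.5309, 5/6 + sqrt(67)/6 ≈ 2.1976

f''(x) = 10 - 12*x
Second-derivative test at each critical point:
  f''(-0.5309) = 16.3707 > 0 → local minimum
  f''(2.1976) = -16.3707 < 0 → local maximum

Critical points: x = 5/6 - sqrt(67)/6 ≈ -0.5309 (local minimum); x = 5/6 + sqrt(67)/6 ≈ 2.1976 (local maximum)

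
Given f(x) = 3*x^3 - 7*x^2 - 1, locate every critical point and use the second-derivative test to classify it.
f'(x) = x*(9*x - 14)

Solve f'(x) = 0:
  Factor: 9*x^2 - 14*x = x*(9*x - 14) = 0.
  ⇒ x = 0, 14/9

f''(x) = 18*x - 14
Second-derivative test at each critical point:
  f''(0) = -14 < 0 → local maximum
  f''(14/9) = 14 > 0 → local minimum

Critical points: x = 0 (local maximum); x = 14/9 (local minimum)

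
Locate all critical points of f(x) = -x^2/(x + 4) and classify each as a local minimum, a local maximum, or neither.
f'(x) = x*(-x - 8)/(x + 4)^2

Solve f'(x) = 0:
  f'(x) = -x*(x + 8)/(x + 4)^2; the denominator is positive wherever f is defined, so f'(x) = 0 ⇔ -x^2 - 8*x = 0.
  Factor: -x^2 - 8*x = -x*(x + 8) = 0.
  ⇒ x = -8, 0

f''(x) = -32/(x^3 + 12*x^2 + 48*x + 64)
Second-derivative test at each critical point:
  f''(-8) = 1/2 > 0 → local minimum
  f''(0) = -1/2 < 0 → local maximum

Critical points: x = -8 (local minimum); x = 0 (local maximum)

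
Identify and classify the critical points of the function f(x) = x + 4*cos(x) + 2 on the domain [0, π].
f'(x) = 1 - 4*sin(x)

Solve f'(x) = 0 on [0, π]:
  f'(x) = 0 ⇔ sin(x) = 1/4, i.e. x = arcsin(1/4) + 2nπ or x = π − arcsin(1/4) + 2nπ; keep the solutions lying in [0, π].
  ⇒ x = asin(1/4) ≈ 0.2527, pi - asin(1/4) ≈ 2.8889

f''(x) = -4*cos(x)
Second-derivative test at each critical point:
  f''(0.2527) = -3.8730 < 0 → local maximum
  f''(2.8889) = 3.8730 > 0 → local minimum

Critical points: x = asin(1/4) ≈ 0.2527 (local maximum); x = pi - asin(1/4) ≈ 2.8889 (local minimum)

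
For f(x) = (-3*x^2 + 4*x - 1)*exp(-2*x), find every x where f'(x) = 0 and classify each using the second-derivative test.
f'(x) = 2*(3*x^2 - 7*x + 3)*exp(-2*x)

Solve f'(x) = 0:
  f'(x) = (6*x^2 - 14*x + 6)·exp(-2*x) and exp(-2*x) > 0 for every x, so f'(x) = 0 ⇔ 6*x^2 - 14*x + 6 = 0.
  Factor: 6*x^2 - 14*x + 6 = 2*(3*x^2 - 7*x + 3); 3*x^2 - 7*x + 3 = 0 has no rational roots; quadratic formula: x = (7 ± √13)/6.
  ⇒ x = 7/6 - sqrt(13)/6 ≈ 0.5657, sqrt(13)/6 + 7/6 ≈ 1.7676

f''(x) = 2*(-6*x^2 + 20*x - 13)*exp(-2*x)
Second-derivative test at each critical point:
  f''(0.5657) = -2.3260 < 0 → local maximum
  f''(1.7676) = 0.2102 > 0 → local minimum

Critical points: x = 7/6 - sqrt(13)/6 ≈ 0.5657 (local maximum); x = sqrt(13)/6 + 7/6 ≈ 1.7676 (local minimum)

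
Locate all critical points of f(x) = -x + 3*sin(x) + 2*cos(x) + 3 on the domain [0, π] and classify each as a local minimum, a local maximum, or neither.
f'(x) = -2*sin(x) + 3*cos(x) - 1

Solve f'(x) = 0 on [0, π]:
  f'(x) = 0 ⇔ -2*sin(x) + 3*cos(x) = 1. Write the left side as R·cos(x + φ) with R = √(3² + 2²) = sqrt(13), cos φ = 3*sqrt(13)/13, sin φ = 2*sqrt(13)/13; then cos(x + φ) = sqrt(13)/13. Solve for x and keep the solutions lying in [0, π].
  ⇒ x = atan((-2 + 6*sqrt(3))/(3 + 4*sqrt(3))) ≈ 0.7018

f''(x) = -3*sin(x) - 2*cos(x)
Second-derivative test at each critical point:
  f''(0.7018) = -3.4641 < 0 → local maximum

Critical points: x = atan((-2 + 6*sqrt(3))/(3 + 4*sqrt(3))) ≈ 0.7018 (local maximum)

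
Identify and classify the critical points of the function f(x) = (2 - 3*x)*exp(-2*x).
f'(x) = (6*x - 7)*exp(-2*x)

Solve f'(x) = 0:
  f'(x) = (6*x - 7)·exp(-2*x) and exp(-2*x) > 0 for every x, so f'(x) = 0 ⇔ 6*x - 7 = 0.
  6*x - 7 = 0.
  ⇒ x = 7/6

f''(x) = 4*(5 - 3*x)*exp(-2*x)
Second-derivative test at each critical point:
  f''(7/6) = 0.5818 > 0 → local minimum

Critical points: x = 7/6 (local minimum)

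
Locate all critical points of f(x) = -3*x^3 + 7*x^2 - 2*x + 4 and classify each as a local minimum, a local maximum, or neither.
f'(x) = -9*x^2 + 14*x - 2

Solve f'(x) = 0:
  9*x^2 - 14*x + 2 = 0 has no rational roots; quadratic formula: x = (14 ± √124)/18.
  ⇒ x = 7/9 - sqrt(31)/9 ≈ 0.1591, sqrt(31)/9 + 7/9 ≈ 1.3964

f''(x) = 14 - 18*x
Second-derivative test at each critical point:
  f''(0.1591) = 11.1355 > 0 → local minimum
  f''(1.3964) = -11.1355 < 0 → local maximum

Critical points: x = 7/9 - sqrt(31)/9 ≈ 0.1591 (local minimum); x = sqrt(31)/9 + 7/9 ≈ 1.3964 (local maximum)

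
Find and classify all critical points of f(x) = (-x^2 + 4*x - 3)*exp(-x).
f'(x) = (x^2 - 6*x + 7)*exp(-x)

Solve f'(x) = 0:
  f'(x) = (x^2 - 6*x + 7)·exp(-x) and exp(-x) > 0 for every x, so f'(x) = 0 ⇔ x^2 - 6*x + 7 = 0.
  x^2 - 6*x + 7 = 0 has no rational roots; quadratic formula: x = (6 ± √8)/2.
  ⇒ x = 3 - sqrt(2) ≈ 1.5858, sqrt(2) + 3 ≈ 4.4142

f''(x) = (-x^2 + 8*x - 13)*exp(-x)
Second-derivative test at each critical point:
  f''(1.5858) = -0.5792 < 0 → local maximum
  f''(4.4142) = 0.0342 > 0 → local minimum

Critical points: x = 3 - sqrt(2) ≈ 1.5858 (local maximum); x = sqrt(2) + 3 ≈ 4.4142 (local minimum)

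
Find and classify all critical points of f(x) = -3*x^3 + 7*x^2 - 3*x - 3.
f'(x) = -9*x^2 + 14*x - 3

Solve f'(x) = 0:
  9*x^2 - 14*x + 3 = 0 has no rational roots; quadratic formula: x = (14 ± √88)/18.
  ⇒ x = 7/9 - sqrt(22)/9 ≈ 0.2566, sqrt(22)/9 + 7/9 ≈ 1.2989

f''(x) = 14 - 18*x
Second-derivative test at each critical point:
  f''(0.2566) = 9.3808 > 0 → local minimum
  f''(1.2989) = -9.3808 < 0 → local maximum

Critical points: x = 7/9 - sqrt(22)/9 ≈ 0.2566 (local minimum); x = sqrt(22)/9 + 7/9 ≈ 1.2989 (local maximum)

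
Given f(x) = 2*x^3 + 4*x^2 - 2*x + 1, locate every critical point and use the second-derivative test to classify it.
f'(x) = 6*x^2 + 8*x - 2

Solve f'(x) = 0:
  Factor: 6*x^2 + 8*x - 2 = 2*(3*x^2 + 4*x - 1); 3*x^2 + 4*x - 1 = 0 has no rational roots; quadratic formula: x = (-4 ± √28)/6.
  ⇒ x = -sqrt(7)/3 - 2/3 ≈ -1.5486, -2/3 + sqrt(7)/3 ≈ 0.2153

f''(x) = 12*x + 8
Second-derivative test at each critical point:
  f''(-1.5486) = -10.5830 < 0 → local maximum
  f''(0.2153) = 10.5830 > 0 → local minimum

Critical points: x = -sqrt(7)/3 - 2/3 ≈ -1.5486 (local maximum); x = -2/3 + sqrt(7)/3 ≈ 0.2153 (local minimum)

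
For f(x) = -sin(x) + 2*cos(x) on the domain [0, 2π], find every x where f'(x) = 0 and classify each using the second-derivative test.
f'(x) = -2*sin(x) - cos(x)

Solve f'(x) = 0 on [0, 2π]:
  f'(x) = 0 ⇔ -cos(x) = 2*sin(x) ⇔ tan(x) = -1/2, i.e. x = arctan(-1/2) + nπ; keep the solutions lying in [0, 2π].
  ⇒ x = pi - atan(1/2) ≈ 2.6779, -atan(1/2) + 2*pi ≈ 5.8195

f''(x) = sin(x) - 2*cos(x)
Second-derivative test at each critical point:
  f''(2.6779) = 2.2361 > 0 → local minimum
  f''(5.8195) = -2.2361 < 0 → local maximum

Critical points: x = pi - atan(1/2) ≈ 2.6779 (local minimum); x = -atan(1/2) + 2*pi ≈ 5.8195 (local maximum)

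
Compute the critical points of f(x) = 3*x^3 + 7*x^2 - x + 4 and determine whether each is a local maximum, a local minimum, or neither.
f'(x) = 9*x^2 + 14*x - 1

Solve f'(x) = 0:
  9*x^2 + 14*x - 1 = 0 has no rational roots; quadratic formula: x = (-14 ± √232)/18.
  ⇒ x = -sqrt(58)/9 - 7/9 ≈ -1.6240, -7/9 + sqrt(58)/9 ≈ 0.0684

f''(x) = 18*x + 14
Second-derivative test at each critical point:
  f''(-1.6240) = -15.2315 < 0 → local maximum
  f''(0.0684) = 15.2315 > 0 → local minimum

Critical points: x = -sqrt(58)/9 - 7/9 ≈ -1.6240 (local maximum); x = -7/9 + sqrt(58)/9 ≈ 0.0684 (local minimum)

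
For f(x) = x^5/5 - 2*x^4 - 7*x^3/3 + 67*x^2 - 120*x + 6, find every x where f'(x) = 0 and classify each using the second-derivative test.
f'(x) = x^4 - 8*x^3 - 7*x^2 + 134*x - 120

Solve f'(x) = 0:
  Factor: x^4 - 8*x^3 - 7*x^2 + 134*x - 120 = (x - 6)*(x - 5)*(x - 1)*(x + 4) = 0.
  ⇒ x = -4, 1, 5, 6

f''(x) = 4*x^3 - 24*x^2 - 14*x + 134
Second-derivative test at each critical point:
  f''(-4) = -450 < 0 → local maximum
  f''(1) = 100 > 0 → local minimum
  f''(5) = -36 < 0 → local maximum
  f''(6) = 50 > 0 → local minimum

Critical points: x = -4 (local maximum); x = 1 (local minimum); x = 5 (local maximum); x = 6 (local minimum)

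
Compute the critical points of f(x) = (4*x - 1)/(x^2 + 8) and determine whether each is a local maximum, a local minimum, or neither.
f'(x) = 2*(-2*x^2 + x + 16)/(x^4 + 16*x^2 + 64)

Solve f'(x) = 0:
  f'(x) = -2*(2*x^2 - x - 16)/(x^2 + 8)^2; the denominator is positive wherever f is defined, so f'(x) = 0 ⇔ -4*x^2 + 2*x + 32 = 0.
  Factor: -4*x^2 + 2*x + 32 = -2*(2*x^2 - x - 16); 2*x^2 - x - 16 = 0 has no rational roots; quadratic formula: x = (1 ± √129)/4.
  ⇒ x = 1/4 - sqrt(129)/4 ≈ -2.5895, 1/4 + sqrt(129)/4 ≈ 3.0895

f''(x) = 2*(4*x^2*(4*x - 1) + (1 - 12*x)*(x^2 + 8))/(x^2 + 8)^3
Second-derivative test at each critical point:
  f''(-2.5895) = 0.1050 > 0 → local minimum
  f''(3.0895) = -0.0738 < 0 → local maximum

Critical points: x = 1/4 - sqrt(129)/4 ≈ -2.5895 (local minimum); x = 1/4 + sqrt(129)/4 ≈ 3.0895 (local maximum)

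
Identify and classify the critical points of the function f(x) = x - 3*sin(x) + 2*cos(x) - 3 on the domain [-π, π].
f'(x) = -2*sin(x) - 3*cos(x) + 1

Solve f'(x) = 0 on [-π, π]:
  f'(x) = 0 ⇔ -2*sin(x) - 3*cos(x) = -1. Write the left side as R·cos(x + φ) with R = √((-3)² + 2²) = sqrt(13), cos φ = -3*sqrt(13)/13, sin φ = 2*sqrt(13)/13; then cos(x + φ) = -sqrt(13)/13. Solve for x and keep the solutions lying in [-π, π].
  ⇒ x = atan((2 - 6*sqrt(3))/(3 + 4*sqrt(3))) ≈ -0.7018, atan((2 + 6*sqrt(3))/(3 - 4*sqrt(3))) + pi ≈ 1.8778

f''(x) = 3*sin(x) - 2*cos(x)
Second-derivative test at each critical point:
  f''(-0.7018) = -3.4641 < 0 → local maximum
  f''(1.8778) = 3.4641 > 0 → local minimum

Critical points: x = atan((2 - 6*sqrt(3))/(3 + 4*sqrt(3))) ≈ -0.7018 (local maximum); x = atan((2 + 6*sqrt(3))/(3 - 4*sqrt(3))) + pi ≈ 1.8778 (local minimum)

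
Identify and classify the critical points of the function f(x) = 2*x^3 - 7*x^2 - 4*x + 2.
f'(x) = 6*x^2 - 14*x - 4

Solve f'(x) = 0:
  Factor: 6*x^2 - 14*x - 4 = 2*(3*x^2 - 7*x - 2); 3*x^2 - 7*x - 2 = 0 has no rational roots; quadratic formula: x = (7 ± √73)/6.
  ⇒ x = 7/6 - sqrt(73)/6 ≈ -0.2573, 7/6 + sqrt(73)/6 ≈ 2.5907

f''(x) = 12*x - 14
Second-derivative test at each critical point:
  f''(-0.2573) = -17.0880 < 0 → local maximum
  f''(2.5907) = 17.0880 > 0 → local minimum

Critical points: x = 7/6 - sqrt(73)/6 ≈ -0.2573 (local maximum); x = 7/6 + sqrt(73)/6 ≈ 2.5907 (local minimum)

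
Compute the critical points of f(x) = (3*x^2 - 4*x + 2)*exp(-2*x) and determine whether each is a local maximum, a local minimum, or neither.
f'(x) = 2*(-3*x^2 + 7*x - 4)*exp(-2*x)

Solve f'(x) = 0:
  f'(x) = (-6*x^2 + 14*x - 8)·exp(-2*x) and exp(-2*x) > 0 for every x, so f'(x) = 0 ⇔ -6*x^2 + 14*x - 8 = 0.
  Factor: -6*x^2 + 14*x - 8 = -2*(x - 1)*(3*x - 4) = 0.
  ⇒ x = 1, 4/3

f''(x) = 2*(6*x^2 - 20*x + 15)*exp(-2*x)
Second-derivative test at each critical point:
  f''(1) = 0.2707 > 0 → local minimum
  f''(4/3) = -0.1390 < 0 → local maximum

Critical points: x = 1 (local minimum); x = 4/3 (local maximum)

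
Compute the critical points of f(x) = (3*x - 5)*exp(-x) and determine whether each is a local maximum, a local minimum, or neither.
f'(x) = (8 - 3*x)*exp(-x)

Solve f'(x) = 0:
  f'(x) = (8 - 3*x)·exp(-x) and exp(-x) > 0 for every x, so f'(x) = 0 ⇔ 8 - 3*x = 0.
  8 - 3*x = 0.
  ⇒ x = 8/3

f''(x) = (3*x - 11)*exp(-x)
Second-derivative test at each critical point:
  f''(8/3) = -0.2085 < 0 → local maximum

Critical points: x = 8/3 (local maximum)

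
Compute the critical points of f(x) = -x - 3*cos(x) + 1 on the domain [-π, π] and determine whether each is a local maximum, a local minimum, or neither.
f'(x) = 3*sin(x) - 1

Solve f'(x) = 0 on [-π, π]:
  f'(x) = 0 ⇔ sin(x) = 1/3, i.e. x = arcsin(1/3) + 2nπ or x = π − arcsin(1/3) + 2nπ; keep the solutions lying in [-π, π].
  ⇒ x = asin(1/3) ≈ 0.3398, pi - asin(1/3) ≈ 2.8018

f''(x) = 3*cos(x)
Second-derivative test at each critical point:
  f''(0.3398) = 2.8284 > 0 → local minimum
  f''(2.8018) = -2.8284 < 0 → local maximum

Critical points: x = asin(1/3) ≈ 0.3398 (local minimum); x = pi - asin(1/3) ≈ 2.8018 (local maximum)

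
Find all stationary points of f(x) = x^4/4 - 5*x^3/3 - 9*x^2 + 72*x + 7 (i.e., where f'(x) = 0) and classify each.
f'(x) = x^3 - 5*x^2 - 18*x + 72

Solve f'(x) = 0:
  Factor: x^3 - 5*x^2 - 18*x + 72 = (x - 6)*(x - 3)*(x + 4) = 0.
  ⇒ x = -4, 3, 6

f''(x) = 3*x^2 - 10*x - 18
Second-derivative test at each critical point:
  f''(-4) = 70 > 0 → local minimum
  f''(3) = -21 < 0 → local maximum
  f''(6) = 30 > 0 → local minimum

Critical points: x = -4 (local minimum); x = 3 (local maximum); x = 6 (local minimum)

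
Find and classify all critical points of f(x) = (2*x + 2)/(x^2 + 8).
f'(x) = 2*(x^2 - 2*x*(x + 1) + 8)/(x^2 + 8)^2

Solve f'(x) = 0:
  f'(x) = -2*(x - 2)*(x + 4)/(x^2 + 8)^2; the denominator is positive wherever f is defined, so f'(x) = 0 ⇔ -2*x^2 - 4*x + 16 = 0.
  Factor: -2*x^2 - 4*x + 16 = -2*(x - 2)*(x + 4) = 0.
  ⇒ x = -4, 2

f''(x) = 4*(4*x^2*(x + 1) - (3*x + 1)*(x^2 + 8))/(x^2 + 8)^3
Second-derivative test at each critical point:
  f''(-4) = 1/48 > 0 → local minimum
  f''(2) = -1/12 < 0 → local maximum

Critical points: x = -4 (local minimum); x = 2 (local maximum)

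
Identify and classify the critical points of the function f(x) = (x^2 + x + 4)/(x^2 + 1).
f'(x) = (-x^2 - 6*x + 1)/(x^4 + 2*x^2 + 1)

Solve f'(x) = 0:
  f'(x) = -(x^2 + 6*x - 1)/(x^2 + 1)^2; the denominator is positive wherever f is defined, so f'(x) = 0 ⇔ -x^2 - 6*x + 1 = 0.
  x^2 + 6*x - 1 = 0 has no rational roots; quadratic formula: x = (-6 ± √40)/2.
  ⇒ x = -sqrt(10) - 3 ≈ -6.1623, -3 + sqrt(10) ≈ 0.1623

f''(x) = 2*(x^3 + 9*x^2 - 3*x - 3)/(x^6 + 3*x^4 + 3*x^2 + 1)
Second-derivative test at each critical point:
  f''(-6.1623) = 0.0042 > 0 → local minimum
  f''(0.1623) = -6.0042 < 0 → local maximum

Critical points: x = -sqrt(10) - 3 ≈ -6.1623 (local minimum); x = -3 + sqrt(10) ≈ 0.1623 (local maximum)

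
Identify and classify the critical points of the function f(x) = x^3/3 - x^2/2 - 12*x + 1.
f'(x) = x^2 - x - 12

Solve f'(x) = 0:
  Factor: x^2 - x - 12 = (x - 4)*(x + 3) = 0.
  ⇒ x = -3, 4

f''(x) = 2*x - 1
Second-derivative test at each critical point:
  f''(-3) = -7 < 0 → local maximum
  f''(4) = 7 > 0 → local minimum

Critical points: x = -3 (local maximum); x = 4 (local minimum)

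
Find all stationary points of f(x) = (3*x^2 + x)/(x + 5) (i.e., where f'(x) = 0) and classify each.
f'(x) = (3*x^2 + 30*x + 5)/(x^2 + 10*x + 25)

Solve f'(x) = 0:
  f'(x) = (3*x^2 + 30*x + 5)/(x + 5)^2; the denominator is positive wherever f is defined, so f'(x) = 0 ⇔ 3*x^2 + 30*x + 5 = 0.
  3*x^2 + 30*x + 5 = 0 has no rational roots; quadratic formula: x = (-30 ± √840)/6.
  ⇒ x = -5 - sqrt(210)/3 ≈ -9.8305, -5 + sqrt(210)/3 ≈ -0.1695

f''(x) = 140/(x^3 + 15*x^2 + 75*x + 125)
Second-derivative test at each critical point:
  f''(-9.8305) = -1.2421 < 0 → local maximum
  f''(-0.1695) = 1.2421 > 0 → local minimum

Critical points: x = -5 - sqrt(210)/3 ≈ -9.8305 (local maximum); x = -5 + sqrt(210)/3 ≈ -0.1695 (local minimum)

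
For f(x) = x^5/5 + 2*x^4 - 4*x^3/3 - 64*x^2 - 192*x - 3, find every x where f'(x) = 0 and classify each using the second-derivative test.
f'(x) = x^4 + 8*x^3 - 4*x^2 - 128*x - 192

Solve f'(x) = 0:
  Factor: x^4 + 8*x^3 - 4*x^2 - 128*x - 192 = (x - 4)*(x + 2)*(x + 4)*(x + 6) = 0.
  ⇒ x = -6, -4, -2, 4

f''(x) = 4*x^3 + 24*x^2 - 8*x - 128
Second-derivative test at each critical point:
  f''(-6) = -80 < 0 → local maximum
  f''(-4) = 32 > 0 → local minimum
  f''(-2) = -48 < 0 → local maximum
  f''(4) = 480 > 0 → local minimum

Critical points: x = -6 (local maximum); x = -4 (local minimum); x = -2 (local maximum); x = 4 (local minimum)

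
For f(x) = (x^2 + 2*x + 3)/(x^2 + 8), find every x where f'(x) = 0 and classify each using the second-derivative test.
f'(x) = 2*(-x^2 + 5*x + 8)/(x^4 + 16*x^2 + 64)

Solve f'(x) = 0:
  f'(x) = -2*(x^2 - 5*x - 8)/(x^2 + 8)^2; the denominator is positive wherever f is defined, so f'(x) = 0 ⇔ -2*x^2 + 10*x + 16 = 0.
  Factor: -2*x^2 + 10*x + 16 = -2*(x^2 - 5*x - 8); x^2 - 5*x - 8 = 0 has no rational roots; quadratic formula: x = (5 ± √57)/2.
  ⇒ x = 5/2 - sqrt(57)/2 ≈ -1.2749, 5/2 + sqrt(57)/2 ≈ 6.2749

f''(x) = 2*(2*x^3 - 15*x^2 - 48*x + 40)/(x^6 + 24*x^4 + 192*x^2 + 512)
Second-derivative test at each critical point:
  f''(-1.2749) = 0.1630 > 0 → local minimum
  f''(6.2749) = -0.0067 < 0 → local maximum

Critical points: x = 5/2 - sqrt(57)/2 ≈ -1.2749 (local minimum); x = 5/2 + sqrt(57)/2 ≈ 6.2749 (local maximum)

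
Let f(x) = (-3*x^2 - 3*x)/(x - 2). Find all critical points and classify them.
f'(x) = 3*(-x^2 + 4*x + 2)/(x^2 - 4*x + 4)

Solve f'(x) = 0:
  f'(x) = -3*(x^2 - 4*x - 2)/(x - 2)^2; the denominator is positive wherever f is defined, so f'(x) = 0 ⇔ -3*x^2 + 12*x + 6 = 0.
  Factor: -3*x^2 + 12*x + 6 = -3*(x^2 - 4*x - 2); x^2 - 4*x - 2 = 0 has no rational roots; quadratic formula: x = (4 ± √24)/2.
  ⇒ x = 2 - sqrt(6) ≈ -0.4495, 2 + sqrt(6) ≈ 4.4495

f''(x) = -36/(x^3 - 6*x^2 + 12*x - 8)
Second-derivative test at each critical point:
  f''(-0.4495) = 2.4495 > 0 → local minimum
  f''(4.4495) = -2.4495 < 0 → local maximum

Critical points: x = 2 - sqrt(6) ≈ -0.4495 (local minimum); x = 2 + sqrt(6) ≈ 4.4495 (local maximum)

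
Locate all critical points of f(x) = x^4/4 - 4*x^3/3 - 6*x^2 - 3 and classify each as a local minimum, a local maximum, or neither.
f'(x) = x*(x^2 - 4*x - 12)

Solve f'(x) = 0:
  Factor: x^3 - 4*x^2 - 12*x = x*(x - 6)*(x + 2) = 0.
  ⇒ x = -2, 0, 6

f''(x) = 3*x^2 - 8*x - 12
Second-derivative test at each critical point:
  f''(-2) = 16 > 0 → local minimum
  f''(0) = -12 < 0 → local maximum
  f''(6) = 48 > 0 → local minimum

Critical points: x = -2 (local minimum); x = 0 (local maximum); x = 6 (local minimum)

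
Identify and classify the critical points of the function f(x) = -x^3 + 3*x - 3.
f'(x) = 3 - 3*x^2

Solve f'(x) = 0:
  Factor: 3 - 3*x^2 = -3*(x - 1)*(x + 1) = 0.
  ⇒ x = -1, 1

f''(x) = -6*x
Second-derivative test at each critical point:
  f''(-1) = 6 > 0 → local minimum
  f''(1) = -6 < 0 → local maximum

Critical points: x = -1 (local minimum); x = 1 (local maximum)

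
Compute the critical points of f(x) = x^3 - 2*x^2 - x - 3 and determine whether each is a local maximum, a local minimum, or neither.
f'(x) = 3*x^2 - 4*x - 1

Solve f'(x) = 0:
  3*x^2 - 4*x - 1 = 0 has no rational roots; quadratic formula: x = (4 ± √28)/6.
  ⇒ x = 2/3 - sqrt(7)/3 ≈ -0.2153, 2/3 + sqrt(7)/3 ≈ 1.5486

f''(x) = 6*x - 4
Second-derivative test at each critical point:
  f''(-0.2153) = -5.2915 < 0 → local maximum
  f''(1.5486) = 5.2915 > 0 → local minimum

Critical points: x = 2/3 - sqrt(7)/3 ≈ -0.2153 (local maximum); x = 2/3 + sqrt(7)/3 ≈ 1.5486 (local minimum)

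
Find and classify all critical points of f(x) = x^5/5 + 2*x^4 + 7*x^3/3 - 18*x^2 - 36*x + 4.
f'(x) = x^4 + 8*x^3 + 7*x^2 - 36*x - 36

Solve f'(x) = 0:
  Factor: x^4 + 8*x^3 + 7*x^2 - 36*x - 36 = (x - 2)*(x + 1)*(x + 3)*(x + 6) = 0.
  ⇒ x = -6, -3, -1, 2

f''(x) = 4*x^3 + 24*x^2 + 14*x - 36
Second-derivative test at each critical point:
  f''(-6) = -120 < 0 → local maximum
  f''(-3) = 30 > 0 → local minimum
  f''(-1) = -30 < 0 → local maximum
  f''(2) = 120 > 0 → local minimum

Critical points: x = -6 (local maximum); x = -3 (local minimum); x = -1 (local maximum); x = 2 (local minimum)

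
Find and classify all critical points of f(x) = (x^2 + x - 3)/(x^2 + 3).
f'(x) = (-x^2 + 12*x + 3)/(x^4 + 6*x^2 + 9)

Solve f'(x) = 0:
  f'(x) = -(x^2 - 12*x - 3)/(x^2 + 3)^2; the denominator is positive wherever f is defined, so f'(x) = 0 ⇔ -x^2 + 12*x + 3 = 0.
  x^2 - 12*x - 3 = 0 has no rational roots; quadratic formula: x = (12 ± √156)/2.
  ⇒ x = 6 - sqrt(39) ≈ -0.2450, 6 + sqrt(39) ≈ 12.2450

f''(x) = 2*(x^3 - 18*x^2 - 9*x + 18)/(x^6 + 9*x^4 + 27*x^2 + 27)
Second-derivative test at each critical point:
  f''(-0.2450) = 1.3339 > 0 → local minimum
  f''(12.2450) = -0.0005 < 0 → local maximum

Critical points: x = 6 - sqrt(39) ≈ -0.2450 (local minimum); x = 6 + sqrt(39) ≈ 12.2450 (local maximum)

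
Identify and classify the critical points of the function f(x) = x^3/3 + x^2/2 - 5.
f'(x) = x*(x + 1)

Solve f'(x) = 0:
  Factor: x^2 + x = x*(x + 1) = 0.
  ⇒ x = -1, 0

f''(x) = 2*x + 1
Second-derivative test at each critical point:
  f''(-1) = -1 < 0 → local maximum
  f''(0) = 1 > 0 → local minimum

Critical points: x = -1 (local maximum); x = 0 (local minimum)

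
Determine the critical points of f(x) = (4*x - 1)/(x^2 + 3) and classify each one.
f'(x) = 2*(-2*x^2 + x + 6)/(x^4 + 6*x^2 + 9)

Solve f'(x) = 0:
  f'(x) = -2*(x - 2)*(2*x + 3)/(x^2 + 3)^2; the denominator is positive wherever f is defined, so f'(x) = 0 ⇔ -4*x^2 + 2*x + 12 = 0.
  Factor: -4*x^2 + 2*x + 12 = -2*(x - 2)*(2*x + 3) = 0.
  ⇒ x = -3/2, 2

f''(x) = 2*(4*x^2*(4*x - 1) + (1 - 12*x)*(x^2 + 3))/(x^2 + 3)^3
Second-derivative test at each critical point:
  f''(-3/2) = 32/63 > 0 → local minimum
  f''(2) = -2/7 < 0 → local maximum

Critical points: x = -3/2 (local minimum); x = 2 (local maximum)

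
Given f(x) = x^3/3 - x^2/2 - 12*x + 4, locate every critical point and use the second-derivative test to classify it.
f'(x) = x^2 - x - 12

Solve f'(x) = 0:
  Factor: x^2 - x - 12 = (x - 4)*(x + 3) = 0.
  ⇒ x = -3, 4

f''(x) = 2*x - 1
Second-derivative test at each critical point:
  f''(-3) = -7 < 0 → local maximum
  f''(4) = 7 > 0 → local minimum

Critical points: x = -3 (local maximum); x = 4 (local minimum)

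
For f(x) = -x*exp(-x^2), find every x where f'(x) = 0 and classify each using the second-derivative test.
f'(x) = (2*x^2 - 1)*exp(-x^2)

Solve f'(x) = 0:
  f'(x) = (2*x^2 - 1)·exp(-x^2) and exp(-x^2) > 0 for every x, so f'(x) = 0 ⇔ 2*x^2 - 1 = 0.
  2*x^2 - 1 = 0 has no rational roots; quadratic formula: x = (0 ± √8)/4.
  ⇒ x = -sqrt(2)/2 ≈ -0.7071, sqrt(2)/2 ≈ 0.7071

f''(x) = (-4*x^3 + 6*x)*exp(-x^2)
Second-derivative test at each critical point:
  f''(-0.7071) = -1.7155 < 0 → local maximum
  f''(0.7071) = 1.7155 > 0 → local minimum

Critical points: x = -sqrt(2)/2 ≈ -0.7071 (local maximum); x = sqrt(2)/2 ≈ 0.7071 (local minimum)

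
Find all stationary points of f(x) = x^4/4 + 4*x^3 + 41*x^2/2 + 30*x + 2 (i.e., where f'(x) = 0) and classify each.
f'(x) = x^3 + 12*x^2 + 41*x + 30

Solve f'(x) = 0:
  Factor: x^3 + 12*x^2 + 41*x + 30 = (x + 1)*(x + 5)*(x + 6) = 0.
  ⇒ x = -6, -5, -1

f''(x) = 3*x^2 + 24*x + 41
Second-derivative test at each critical point:
  f''(-6) = 5 > 0 → local minimum
  f''(-5) = -4 < 0 → local maximum
  f''(-1) = 20 > 0 → local minimum

Critical points: x = -6 (local minimum); x = -5 (local maximum); x = -1 (local minimum)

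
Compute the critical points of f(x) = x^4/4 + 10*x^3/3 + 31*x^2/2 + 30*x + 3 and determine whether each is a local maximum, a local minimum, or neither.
f'(x) = x^3 + 10*x^2 + 31*x + 30

Solve f'(x) = 0:
  Factor: x^3 + 10*x^2 + 31*x + 30 = (x + 2)*(x + 3)*(x + 5) = 0.
  ⇒ x = -5, -3, -2

f''(x) = 3*x^2 + 20*x + 31
Second-derivative test at each critical point:
  f''(-5) = 6 > 0 → local minimum
  f''(-3) = -2 < 0 → local maximum
  f''(-2) = 3 > 0 → local minimum

Critical points: x = -5 (local minimum); x = -3 (local maximum); x = -2 (local minimum)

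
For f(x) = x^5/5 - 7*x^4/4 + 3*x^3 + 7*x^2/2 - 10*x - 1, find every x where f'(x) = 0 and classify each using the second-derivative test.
f'(x) = x^4 - 7*x^3 + 9*x^2 + 7*x - 10

Solve f'(x) = 0:
  Factor: x^4 - 7*x^3 + 9*x^2 + 7*x - 10 = (x - 5)*(x - 2)*(x - 1)*(x + 1) = 0.
  ⇒ x = -1, 1, 2, 5

f''(x) = 4*x^3 - 21*x^2 + 18*x + 7
Second-derivative test at each critical point:
  f''(-1) = -36 < 0 → local maximum
  f''(1) = 8 > 0 → local minimum
  f''(2) = -9 < 0 → local maximum
  f''(5) = 72 > 0 → local minimum

Critical points: x = -1 (local maximum); x = 1 (local minimum); x = 2 (local maximum); x = 5 (local minimum)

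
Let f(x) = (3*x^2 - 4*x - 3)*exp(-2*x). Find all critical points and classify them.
f'(x) = 2*(-3*x^2 + 7*x + 1)*exp(-2*x)

Solve f'(x) = 0:
  f'(x) = (-6*x^2 + 14*x + 2)·exp(-2*x) and exp(-2*x) > 0 for every x, so f'(x) = 0 ⇔ -6*x^2 + 14*x + 2 = 0.
  Factor: -6*x^2 + 14*x + 2 = -2*(3*x^2 - 7*x - 1); 3*x^2 - 7*x - 1 = 0 has no rational roots; quadratic formula: x = (7 ± √61)/6.
  ⇒ x = 7/6 - sqrt(61)/6 ≈ -0.1350, 7/6 + sqrt(61)/6 ≈ 2.4684

f''(x) = 2*(6*x^2 - 20*x + 5)*exp(-2*x)
Second-derivative test at each critical point:
  f''(-0.1350) = 20.4640 > 0 → local minimum
  f''(2.4684) = -0.1121 < 0 → local maximum

Critical points: x = 7/6 - sqrt(61)/6 ≈ -0.1350 (local minimum); x = 7/6 + sqrt(61)/6 ≈ 2.4684 (local maximum)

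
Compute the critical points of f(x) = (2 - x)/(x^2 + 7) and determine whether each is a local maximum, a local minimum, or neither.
f'(x) = (-x^2 + 2*x*(x - 2) - 7)/(x^2 + 7)^2

Solve f'(x) = 0:
  f'(x) = (x^2 - 4*x - 7)/(x^2 + 7)^2; the denominator is positive wherever f is defined, so f'(x) = 0 ⇔ x^2 - 4*x - 7 = 0.
  x^2 - 4*x - 7 = 0 has no rational roots; quadratic formula: x = (4 ± √44)/2.
  ⇒ x = 2 - sqrt(11) ≈ -1.3166, 2 + sqrt(11) ≈ 5.3166

f''(x) = 2*(4*x^2*(2 - x) + (3*x - 2)*(x^2 + 7))/(x^2 + 7)^3
Second-derivative test at each critical point:
  f''(-1.3166) = -0.0870 < 0 → local maximum
  f''(5.3166) = 0.0053 > 0 → local minimum

Critical points: x = 2 - sqrt(11) ≈ -1.3166 (local maximum); x = 2 + sqrt(11) ≈ 5.3166 (local minimum)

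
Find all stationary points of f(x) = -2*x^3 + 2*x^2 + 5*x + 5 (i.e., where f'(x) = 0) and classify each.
f'(x) = -6*x^2 + 4*x + 5

Solve f'(x) = 0:
  6*x^2 - 4*x - 5 = 0 has no rational roots; quadratic formula: x = (4 ± √136)/12.
  ⇒ x = 1/3 - sqrt(34)/6 ≈ -0.6385, 1/3 + sqrt(34)/6 ≈ 1.3052

f''(x) = 4 - 12*x
Second-derivative test at each critical point:
  f''(-0.6385) = 11.6619 > 0 → local minimum
  f''(1.3052) = -11.6619 < 0 → local maximum

Critical points: x = 1/3 - sqrt(34)/6 ≈ -0.6385 (local minimum); x = 1/3 + sqrt(34)/6 ≈ 1.3052 (local maximum)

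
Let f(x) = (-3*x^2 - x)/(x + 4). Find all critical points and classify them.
f'(x) = (-3*x^2 - 24*x - 4)/(x^2 + 8*x + 16)

Solve f'(x) = 0:
  f'(x) = -(3*x^2 + 24*x + 4)/(x + 4)^2; the denominator is positive wherever f is defined, so f'(x) = 0 ⇔ -3*x^2 - 24*x - 4 = 0.
  3*x^2 + 24*x + 4 = 0 has no rational roots; quadratic formula: x = (-24 ± √528)/6.
  ⇒ x = -4 - 2*sqrt(33)/3 ≈ -7.8297, -4 + 2*sqrt(33)/3 ≈ -0.1703

f''(x) = -88/(x^3 + 12*x^2 + 48*x + 64)
Second-derivative test at each critical point:
  f''(-7.8297) = 1.5667 > 0 → local minimum
  f''(-0.1703) = -1.5667 < 0 → local maximum

Critical points: x = -4 - 2*sqrt(33)/3 ≈ -7.8297 (local minimum); x = -4 + 2*sqrt(33)/3 ≈ -0.1703 (local maximum)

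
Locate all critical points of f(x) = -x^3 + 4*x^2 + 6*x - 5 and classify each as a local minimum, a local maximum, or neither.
f'(x) = -3*x^2 + 8*x + 6

Solve f'(x) = 0:
  3*x^2 - 8*x - 6 = 0 has no rational roots; quadratic formula: x = (8 ± √136)/6.
  ⇒ x = 4/3 - sqrt(34)/3 ≈ -0.6103, 4/3 + sqrt(34)/3 ≈ 3.2770

f''(x) = 8 - 6*x
Second-derivative test at each critical point:
  f''(-0.6103) = 11.6619 > 0 → local minimum
  f''(3.2770) = -11.6619 < 0 → local maximum

Critical points: x = 4/3 - sqrt(34)/3 ≈ -0.6103 (local minimum); x = 4/3 + sqrt(34)/3 ≈ 3.2770 (local maximum)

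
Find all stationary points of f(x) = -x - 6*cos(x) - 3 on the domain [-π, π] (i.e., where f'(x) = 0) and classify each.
f'(x) = 6*sin(x) - 1

Solve f'(x) = 0 on [-π, π]:
  f'(x) = 0 ⇔ sin(x) = 1/6, i.e. x = arcsin(1/6) + 2nπ or x = π − arcsin(1/6) + 2nπ; keep the solutions lying in [-π, π].
  ⇒ x = asin(1/6) ≈ 0.1674, pi - asin(1/6) ≈ 2.9741

f''(x) = 6*cos(x)
Second-derivative test at each critical point:
  f''(0.1674) = 5.9161 > 0 → local minimum
  f''(2.9741) = -5.9161 < 0 → local maximum

Critical points: x = asin(1/6) ≈ 0.1674 (local minimum); x = pi - asin(1/6) ≈ 2.9741 (local maximum)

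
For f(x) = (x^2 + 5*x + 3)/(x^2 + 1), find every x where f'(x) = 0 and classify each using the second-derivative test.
f'(x) = (-5*x^2 - 4*x + 5)/(x^4 + 2*x^2 + 1)

Solve f'(x) = 0:
  f'(x) = -(5*x^2 + 4*x - 5)/(x^2 + 1)^2; the denominator is positive wherever f is defined, so f'(x) = 0 ⇔ -5*x^2 - 4*x + 5 = 0.
  5*x^2 + 4*x - 5 = 0 has no rational roots; quadratic formula: x = (-4 ± √116)/10.
  ⇒ x = -sqrt(29)/5 - 2/5 ≈ -1.4770, -2/5 + sqrt(29)/5 ≈ 0.6770

f''(x) = 2*(5*x^3 + 6*x^2 - 15*x - 2)/(x^6 + 3*x^4 + 3*x^2 + 1)
Second-derivative test at each critical point:
  f''(-1.4770) = 1.0640 > 0 → local minimum
  f''(0.6770) = -5.0640 < 0 → local maximum

Critical points: x = -sqrt(29)/5 - 2/5 ≈ -1.4770 (local minimum); x = -2/5 + sqrt(29)/5 ≈ 0.6770 (local maximum)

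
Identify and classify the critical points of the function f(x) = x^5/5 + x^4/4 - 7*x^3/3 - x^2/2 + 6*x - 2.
f'(x) = x^4 + x^3 - 7*x^2 - x + 6

Solve f'(x) = 0:
  Factor: x^4 + x^3 - 7*x^2 - x + 6 = (x - 2)*(x - 1)*(x + 1)*(x + 3) = 0.
  ⇒ x = -3, -1, 1, 2

f''(x) = 4*x^3 + 3*x^2 - 14*x - 1
Second-derivative test at each critical point:
  f''(-3) = -40 < 0 → local maximum
  f''(-1) = 12 > 0 → local minimum
  f''(1) = -8 < 0 → local maximum
  f''(2) = 15 > 0 → local minimum

Critical points: x = -3 (local maximum); x = -1 (local minimum); x = 1 (local maximum); x = 2 (local minimum)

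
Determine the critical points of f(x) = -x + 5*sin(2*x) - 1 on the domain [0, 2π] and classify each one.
f'(x) = 10*cos(2*x) - 1

Solve f'(x) = 0 on [0, 2π]:
  f'(x) = 0 ⇔ cos(2*x) = 1/10, i.e. 2*x = ±arccos(1/10) + 2nπ; keep the solutions lying in [0, 2π].
  ⇒ x = acos(1/10)/2 ≈ 0.7353, pi - acos(1/10)/2 ≈ 2.4063, acos(1/10)/2 + pi ≈ 3.8769, -acos(1/10)/2 + 2*pi ≈ 5.5479

f''(x) = -20*sin(2*x)
Second-derivative test at each critical point:
  f''(0.7353) = -19.8997 < 0 → local maximum
  f''(2.4063) = 19.8997 > 0 → local minimum
  f''(3.8769) = -19.8997 < 0 → local maximum
  f''(5.5479) = 19.8997 > 0 → local minimum

Critical points: x = acos(1/10)/2 ≈ 0.7353 (local maximum); x = pi - acos(1/10)/2 ≈ 2.4063 (local minimum); x = acos(1/10)/2 + pi ≈ 3.8769 (local maximum); x = -acos(1/10)/2 + 2*pi ≈ 5.5479 (local minimum)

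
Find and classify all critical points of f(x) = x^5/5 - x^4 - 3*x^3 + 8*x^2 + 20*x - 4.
f'(x) = x^4 - 4*x^3 - 9*x^2 + 16*x + 20

Solve f'(x) = 0:
  Factor: x^4 - 4*x^3 - 9*x^2 + 16*x + 20 = (x - 5)*(x - 2)*(x + 1)*(x + 2) = 0.
  ⇒ x = -2, -1, 2, 5

f''(x) = 4*x^3 - 12*x^2 - 18*x + 16
Second-derivative test at each critical point:
  f''(-2) = -28 < 0 → local maximum
  f''(-1) = 18 > 0 → local minimum
  f''(2) = -36 < 0 → local maximum
  f''(5) = 126 > 0 → local minimum

Critical points: x = -2 (local maximum); x = -1 (local minimum); x = 2 (local maximum); x = 5 (local minimum)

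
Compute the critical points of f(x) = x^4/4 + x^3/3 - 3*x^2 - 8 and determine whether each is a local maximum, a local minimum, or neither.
f'(x) = x*(x^2 + x - 6)

Solve f'(x) = 0:
  Factor: x^3 + x^2 - 6*x = x*(x - 2)*(x + 3) = 0.
  ⇒ x = -3, 0, 2

f''(x) = 3*x^2 + 2*x - 6
Second-derivative test at each critical point:
  f''(-3) = 15 > 0 → local minimum
  f''(0) = -6 < 0 → local maximum
  f''(2) = 10 > 0 → local minimum

Critical points: x = -3 (local minimum); x = 0 (local maximum); x = 2 (local minimum)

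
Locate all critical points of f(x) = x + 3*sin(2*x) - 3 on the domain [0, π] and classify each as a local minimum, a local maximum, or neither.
f'(x) = 6*cos(2*x) + 1

Solve f'(x) = 0 on [0, π]:
  f'(x) = 0 ⇔ cos(2*x) = -1/6, i.e. 2*x = ±arccos(-1/6) + 2nπ; keep the solutions lying in [0, π].
  ⇒ x = acos(-1/6)/2 ≈ 0.8691, pi - acos(-1/6)/2 ≈ 2.2725

f''(x) = -12*sin(2*x)
Second-derivative test at each critical point:
  f''(0.8691) = -11.8322 < 0 → local maximum
  f''(2.2725) = 11.8322 > 0 → local minimum

Critical points: x = acos(-1/6)/2 ≈ 0.8691 (local maximum); x = pi - acos(-1/6)/2 ≈ 2.2725 (local minimum)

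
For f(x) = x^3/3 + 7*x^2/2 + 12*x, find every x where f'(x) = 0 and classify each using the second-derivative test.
f'(x) = x^2 + 7*x + 12

Solve f'(x) = 0:
  Factor: x^2 + 7*x + 12 = (x + 3)*(x + 4) = 0.
  ⇒ x = -4, -3

f''(x) = 2*x + 7
Second-derivative test at each critical point:
  f''(-4) = -1 < 0 → local maximum
  f''(-3) = 1 > 0 → local minimum

Critical points: x = -4 (local maximum); x = -3 (local minimum)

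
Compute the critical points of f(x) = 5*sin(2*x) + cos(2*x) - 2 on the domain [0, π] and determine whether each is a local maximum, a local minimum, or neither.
f'(x) = -2*sin(2*x) + 10*cos(2*x)

Solve f'(x) = 0 on [0, π]:
  f'(x) = 0 ⇔ 5*cos(2*x) = sin(2*x) ⇔ tan(2*x) = 5, i.e. 2*x = arctan(5) + nπ; keep the solutions lying in [0, π].
  ⇒ x = atan(5)/2 ≈ 0.6867, atan(5)/2 + pi/2 ≈ 2.2575

f''(x) = -20*sin(2*x) - 4*cos(2*x)
Second-derivative test at each critical point:
  f''(0.6867) = -20.3961 < 0 → local maximum
  f''(2.2575) = 20.3961 > 0 → local minimum

Critical points: x = atan(5)/2 ≈ 0.6867 (local maximum); x = atan(5)/2 + pi/2 ≈ 2.2575 (local minimum)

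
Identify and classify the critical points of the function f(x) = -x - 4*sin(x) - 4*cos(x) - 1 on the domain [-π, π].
f'(x) = -4*sqrt(2)*cos(x + pi/4) - 1

Solve f'(x) = 0 on [-π, π]:
  f'(x) = 0 ⇔ 4*sin(x) - 4*cos(x) = 1. Write the left side as R·cos(x + φ) with R = √((-4)² + (-4)²) = 4*sqrt(2), cos φ = -sqrt(2)/2, sin φ = -sqrt(2)/2; then cos(x + φ) = sqrt(2)/8. Solve for x and keep the solutions lying in [-π, π].
  ⇒ x = -pi + atan((1 - sqrt(31))/(-sqrt(31) - 1)) ≈ -2.5339, atan((1 + sqrt(31))/(-1 + sqrt(31))) ≈ 0.9631

f''(x) = 4*sqrt(2)*sin(x + pi/4)
Second-derivative test at each critical point:
  f''(-2.5339) = -5.5678 < 0 → local maximum
  f''(0.9631) = 5.5678 > 0 → local minimum

Critical points: x = -pi + atan((1 - sqrt(31))/(-sqrt(31) - 1)) ≈ -2.5339 (local maximum); x = atan((1 + sqrt(31))/(-1 + sqrt(31))) ≈ 0.9631 (local minimum)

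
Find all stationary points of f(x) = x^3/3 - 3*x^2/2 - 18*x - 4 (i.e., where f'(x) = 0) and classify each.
f'(x) = x^2 - 3*x - 18

Solve f'(x) = 0:
  Factor: x^2 - 3*x - 18 = (x - 6)*(x + 3) = 0.
  ⇒ x = -3, 6

f''(x) = 2*x - 3
Second-derivative test at each critical point:
  f''(-3) = -9 < 0 → local maximum
  f''(6) = 9 > 0 → local minimum

Critical points: x = -3 (local maximum); x = 6 (local minimum)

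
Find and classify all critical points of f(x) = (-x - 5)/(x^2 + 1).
f'(x) = (-x^2 + 2*x*(x + 5) - 1)/(x^2 + 1)^2

Solve f'(x) = 0:
  f'(x) = (x^2 + 10*x - 1)/(x^2 + 1)^2; the denominator is positive wherever f is defined, so f'(x) = 0 ⇔ x^2 + 10*x - 1 = 0.
  x^2 + 10*x - 1 = 0 has no rational roots; quadratic formula: x = (-10 ± √104)/2.
  ⇒ x = -sqrt(26) - 5 ≈ -10.0990, -5 + sqrt(26) ≈ 0.0990

f''(x) = 2*(-4*x^2*(x + 5) + (3*x + 5)*(x^2 + 1))/(x^2 + 1)^3
Second-derivative test at each critical point:
  f''(-10.0990) = -0.0010 < 0 → local maximum
  f''(0.0990) = 10.0010 > 0 → local minimum

Critical points: x = -sqrt(26) - 5 ≈ -10.0990 (local maximum); x = -5 + sqrt(26) ≈ 0.0990 (local minimum)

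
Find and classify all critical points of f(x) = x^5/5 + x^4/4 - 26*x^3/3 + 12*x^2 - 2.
f'(x) = x*(x^3 + x^2 - 26*x + 24)

Solve f'(x) = 0:
  Factor: x^4 + x^3 - 26*x^2 + 24*x = x*(x - 4)*(x - 1)*(x + 6) = 0.
  ⇒ x = -6, 0, 1, 4

f''(x) = 4*x^3 + 3*x^2 - 52*x + 24
Second-derivative test at each critical point:
  f''(-6) = -420 < 0 → local maximum
  f''(0) = 24 > 0 → local minimum
  f''(1) = -21 < 0 → local maximum
  f''(4) = 120 > 0 → local minimum

Critical points: x = -6 (local maximum); x = 0 (local minimum); x = 1 (local maximum); x = 4 (local minimum)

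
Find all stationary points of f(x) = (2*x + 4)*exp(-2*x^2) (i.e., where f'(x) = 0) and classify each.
f'(x) = 2*(-4*x*(x + 2) + 1)*exp(-2*x^2)

Solve f'(x) = 0:
  f'(x) = (-8*x^2 - 16*x + 2)·exp(-2*x^2) and exp(-2*x^2) > 0 for every x, so f'(x) = 0 ⇔ -8*x^2 - 16*x + 2 = 0.
  Factor: -8*x^2 - 16*x + 2 = -2*(4*x^2 + 8*x - 1); 4*x^2 + 8*x - 1 = 0 has no rational roots; quadratic formula: x = (-8 ± √80)/8.
  ⇒ x = -sqrt(5)/2 - 1 ≈ -2.1180, -1 + sqrt(5)/2 ≈ 0.1180

f''(x) = 8*(4*x^2*(x + 2) - 3*x - 2)*exp(-2*x^2)
Second-derivative test at each critical point:
  f''(-2.1180) = 0.0023 > 0 → local minimum
  f''(0.1180) = -17.3970 < 0 → local maximum

Critical points: x = -sqrt(5)/2 - 1 ≈ -2.1180 (local minimum); x = -1 + sqrt(5)/2 ≈ 0.1180 (local maximum)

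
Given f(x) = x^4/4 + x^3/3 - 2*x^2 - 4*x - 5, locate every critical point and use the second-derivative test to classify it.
f'(x) = x^3 + x^2 - 4*x - 4

Solve f'(x) = 0:
  Factor: x^3 + x^2 - 4*x - 4 = (x - 2)*(x + 1)*(x + 2) = 0.
  ⇒ x = -2, -1, 2

f''(x) = 3*x^2 + 2*x - 4
Second-derivative test at each critical point:
  f''(-2) = 4 > 0 → local minimum
  f''(-1) = -3 < 0 → local maximum
  f''(2) = 12 > 0 → local minimum

Critical points: x = -2 (local minimum); x = -1 (local maximum); x = 2 (local minimum)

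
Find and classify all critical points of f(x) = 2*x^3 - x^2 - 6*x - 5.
f'(x) = 6*x^2 - 2*x - 6

Solve f'(x) = 0:
  Factor: 6*x^2 - 2*x - 6 = 2*(3*x^2 - x - 3); 3*x^2 - x - 3 = 0 has no rational roots; quadratic formula: x = (1 ± √37)/6.
  ⇒ x = 1/6 - sqrt(37)/6 ≈ -0.8471, 1/6 + sqrt(37)/6 ≈ 1.1805

f''(x) = 12*x - 2
Second-derivative test at each critical point:
  f''(-0.8471) = -12.1655 < 0 → local maximum
  f''(1.1805) = 12.1655 > 0 → local minimum

Critical points: x = 1/6 - sqrt(37)/6 ≈ -0.8471 (local maximum); x = 1/6 + sqrt(37)/6 ≈ 1.1805 (local minimum)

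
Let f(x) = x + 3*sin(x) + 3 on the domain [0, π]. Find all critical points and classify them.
f'(x) = 3*cos(x) + 1

Solve f'(x) = 0 on [0, π]:
  f'(x) = 0 ⇔ cos(x) = -1/3, i.e. x = ±arccos(-1/3) + 2nπ; keep the solutions lying in [0, π].
  ⇒ x = acos(-1/3) ≈ 1.9106

f''(x) = -3*sin(x)
Second-derivative test at each critical point:
  f''(1.9106) = -2.8284 < 0 → local maximum

Critical points: x = acos(-1/3) ≈ 1.9106 (local maximum)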